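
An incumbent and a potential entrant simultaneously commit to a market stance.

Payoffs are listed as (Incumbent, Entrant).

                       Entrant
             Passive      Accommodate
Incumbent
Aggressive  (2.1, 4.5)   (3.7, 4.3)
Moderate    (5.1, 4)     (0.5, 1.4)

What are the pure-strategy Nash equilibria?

Incumbent against Passive: payoffs 2.1, 5.1 → best response Moderate.
Incumbent against Accommodate: payoffs 3.7, 0.5 → best response Aggressive.
Entrant against Aggressive: payoffs 4.5, 4.3 → best response Passive.
Entrant against Moderate: payoffs 4, 1.4 → best response Passive.
Mutual best responses: (Moderate, Passive).

(Moderate, Passive)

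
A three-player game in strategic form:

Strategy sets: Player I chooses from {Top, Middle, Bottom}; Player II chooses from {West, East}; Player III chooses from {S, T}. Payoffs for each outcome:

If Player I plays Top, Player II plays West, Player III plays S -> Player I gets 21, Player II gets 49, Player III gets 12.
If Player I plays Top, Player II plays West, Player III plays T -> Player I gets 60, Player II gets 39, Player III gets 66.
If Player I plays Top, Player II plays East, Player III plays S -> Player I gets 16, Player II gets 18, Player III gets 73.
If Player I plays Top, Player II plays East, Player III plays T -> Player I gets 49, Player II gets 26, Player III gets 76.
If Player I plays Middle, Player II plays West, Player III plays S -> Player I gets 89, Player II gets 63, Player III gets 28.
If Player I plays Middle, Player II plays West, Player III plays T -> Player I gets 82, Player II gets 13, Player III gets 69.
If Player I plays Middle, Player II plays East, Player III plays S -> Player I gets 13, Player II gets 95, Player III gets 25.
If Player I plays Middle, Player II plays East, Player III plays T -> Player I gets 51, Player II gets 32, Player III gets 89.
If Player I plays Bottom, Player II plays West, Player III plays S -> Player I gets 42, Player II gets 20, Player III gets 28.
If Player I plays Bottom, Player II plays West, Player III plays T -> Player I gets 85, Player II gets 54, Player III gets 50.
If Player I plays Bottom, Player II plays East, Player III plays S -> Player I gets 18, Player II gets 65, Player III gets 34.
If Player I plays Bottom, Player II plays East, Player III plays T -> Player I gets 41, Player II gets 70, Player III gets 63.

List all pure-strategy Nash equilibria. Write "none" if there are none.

(Top, West, S): Player I can switch to Middle (21 → 89). Not NE.
(Top, West, T): Player I can switch to Middle (60 → 82). Not NE.
(Top, East, S): Player I can switch to Bottom (16 → 18). Not NE.
(Top, East, T): Player I can switch to Middle (49 → 51). Not NE.
(Middle, West, S): Player II can switch to East (63 → 95). Not NE.
(Middle, West, T): Player I can switch to Bottom (82 → 85). Not NE.
(Middle, East, S): Player I can switch to Top (13 → 16). Not NE.
(Middle, East, T): Player I gets 51, best alternative 49; Player II gets 32, best alternative 13; Player III gets 89, best alternative 25. No profitable deviation — NE.
(Bottom, West, S): Player I can switch to Middle (42 → 89). Not NE.
(Bottom, West, T): Player II can switch to East (54 → 70). Not NE.
(Bottom, East, S): Player III can switch to T (34 → 63). Not NE.
(Bottom, East, T): Player I can switch to Top (41 → 49). Not NE.

Pure NE: (Middle, East, T)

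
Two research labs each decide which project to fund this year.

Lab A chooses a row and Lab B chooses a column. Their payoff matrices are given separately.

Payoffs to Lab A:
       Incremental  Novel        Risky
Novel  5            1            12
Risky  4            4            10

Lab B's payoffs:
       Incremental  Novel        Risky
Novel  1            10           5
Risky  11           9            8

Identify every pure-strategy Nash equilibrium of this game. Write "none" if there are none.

For each player, find the best response to each opponent profile; mutual best responses are the pure NE.
Lab A against Incremental: payoffs 5, 4 → best response Novel.
Lab A against Novel: payoffs 1, 4 → best response Risky.
Lab A against Risky: payoffs 12, 10 → best response Novel.
Lab B against Novel: payoffs 1, 10, 5 → best response Novel.
Lab B against Risky: payoffs 11, 9, 8 → best response Incremental.
No profile is a mutual best response for all players.

none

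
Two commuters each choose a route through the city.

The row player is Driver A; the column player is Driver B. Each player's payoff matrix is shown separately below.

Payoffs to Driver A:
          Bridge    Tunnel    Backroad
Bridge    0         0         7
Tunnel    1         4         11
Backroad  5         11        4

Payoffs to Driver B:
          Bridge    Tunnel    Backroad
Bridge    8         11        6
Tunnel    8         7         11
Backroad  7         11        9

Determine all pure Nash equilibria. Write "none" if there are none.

Pure-strategy Nash equilibria: (Tunnel, Backroad); (Backroad, Tunnel)

Driver A against Bridge: payoffs 0, 1, 5 → best response Backroad.
Driver A against Tunnel: payoffs 0, 4, 11 → best response Backroad.
Driver A against Backroad: payoffs 7, 11, 4 → best response Tunnel.
Driver B against Bridge: payoffs 8, 11, 6 → best response Tunnel.
Driver B against Tunnel: payoffs 8, 7, 11 → best response Backroad.
Driver B against Backroad: payoffs 7, 11, 9 → best response Tunnel.
Mutual best responses: (Tunnel, Backroad); (Backroad, Tunnel).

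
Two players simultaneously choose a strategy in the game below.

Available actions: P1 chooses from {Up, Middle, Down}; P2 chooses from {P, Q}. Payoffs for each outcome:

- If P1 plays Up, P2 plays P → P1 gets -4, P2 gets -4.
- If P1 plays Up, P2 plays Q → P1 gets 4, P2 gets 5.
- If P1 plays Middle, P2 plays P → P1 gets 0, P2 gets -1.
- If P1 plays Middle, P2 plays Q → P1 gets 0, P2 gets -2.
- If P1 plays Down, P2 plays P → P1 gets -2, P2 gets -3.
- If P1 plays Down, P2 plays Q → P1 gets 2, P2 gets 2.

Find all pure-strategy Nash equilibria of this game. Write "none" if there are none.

The pure Nash equilibria are (Up, Q), (Middle, P).

P1 against P: payoffs -4, 0, -2 → best response Middle.
P1 against Q: payoffs 4, 0, 2 → best response Up.
P2 against Up: payoffs -4, 5 → best response Q.
P2 against Middle: payoffs -1, -2 → best response P.
P2 against Down: payoffs -3, 2 → best response Q.
Mutual best responses: (Up, Q); (Middle, P).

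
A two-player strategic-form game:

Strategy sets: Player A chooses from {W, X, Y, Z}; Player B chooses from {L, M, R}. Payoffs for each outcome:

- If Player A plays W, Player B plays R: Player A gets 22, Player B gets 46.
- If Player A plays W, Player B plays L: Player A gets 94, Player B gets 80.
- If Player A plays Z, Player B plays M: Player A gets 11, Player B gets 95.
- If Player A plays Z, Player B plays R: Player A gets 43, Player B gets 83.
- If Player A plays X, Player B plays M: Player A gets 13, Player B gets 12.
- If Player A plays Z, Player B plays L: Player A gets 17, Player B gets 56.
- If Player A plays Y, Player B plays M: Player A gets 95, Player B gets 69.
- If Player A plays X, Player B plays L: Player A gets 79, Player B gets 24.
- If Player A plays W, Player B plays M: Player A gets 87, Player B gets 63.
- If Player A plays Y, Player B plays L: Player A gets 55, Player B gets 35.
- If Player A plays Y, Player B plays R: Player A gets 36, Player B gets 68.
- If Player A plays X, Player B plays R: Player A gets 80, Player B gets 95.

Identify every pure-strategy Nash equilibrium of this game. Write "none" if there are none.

(W, L); (X, R); (Y, M)

(W, L): Player A gets 94, best alternative 79; Player B gets 80, best alternative 63. No profitable deviation — NE.
(W, M): Player A can switch to Y (87 → 95). Not NE.
(W, R): Player A can switch to X (22 → 80). Not NE.
(X, L): Player A can switch to W (79 → 94). Not NE.
(X, M): Player A can switch to W (13 → 87). Not NE.
(X, R): Player A gets 80, best alternative 43; Player B gets 95, best alternative 24. No profitable deviation — NE.
(Y, L): Player A can switch to W (55 → 94). Not NE.
(Y, M): Player A gets 95, best alternative 87; Player B gets 69, best alternative 68. No profitable deviation — NE.
(Y, R): Player A can switch to X (36 → 80). Not NE.
(Z, L): Player A can switch to W (17 → 94). Not NE.
(Z, M): Player A can switch to W (11 → 87). Not NE.
(Z, R): Player A can switch to X (43 → 80). Not NE.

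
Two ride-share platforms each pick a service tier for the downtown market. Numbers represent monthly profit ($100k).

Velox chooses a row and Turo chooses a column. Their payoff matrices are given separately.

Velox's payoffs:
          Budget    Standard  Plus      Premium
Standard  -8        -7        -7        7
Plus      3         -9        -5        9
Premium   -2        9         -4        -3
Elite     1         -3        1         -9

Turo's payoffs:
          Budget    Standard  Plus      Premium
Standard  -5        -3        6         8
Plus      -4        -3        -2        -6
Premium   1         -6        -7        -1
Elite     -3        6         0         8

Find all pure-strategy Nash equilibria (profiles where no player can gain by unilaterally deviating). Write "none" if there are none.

Mark each player's best response to every combination of opponents' strategies; a profile where every player is best-responding is a pure Nash equilibrium.
Velox against Budget: payoffs -8, 3, -2, 1 → best response Plus.
Velox against Standard: payoffs -7, -9, 9, -3 → best response Premium.
Velox against Plus: payoffs -7, -5, -4, 1 → best response Elite.
Velox against Premium: payoffs 7, 9, -3, -9 → best response Plus.
Turo against Standard: payoffs -5, -3, 6, 8 → best response Premium.
Turo against Plus: payoffs -4, -3, -2, -6 → best response Plus.
Turo against Premium: payoffs 1, -6, -7, -1 → best response Budget.
Turo against Elite: payoffs -3, 6, 0, 8 → best response Premium.
No profile is a mutual best response for all players.

There is no pure-strategy Nash equilibrium.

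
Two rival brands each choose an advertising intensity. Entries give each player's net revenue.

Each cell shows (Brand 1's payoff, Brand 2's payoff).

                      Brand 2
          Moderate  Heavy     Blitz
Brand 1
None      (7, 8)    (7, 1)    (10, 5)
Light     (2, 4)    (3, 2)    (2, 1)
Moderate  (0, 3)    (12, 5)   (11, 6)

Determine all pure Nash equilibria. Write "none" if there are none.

Pure-strategy Nash equilibria: (None, Moderate), (Moderate, Blitz)

Brand 1 against Moderate: payoffs 7, 2, 0 → best response None.
Brand 1 against Heavy: payoffs 7, 3, 12 → best response Moderate.
Brand 1 against Blitz: payoffs 10, 2, 11 → best response Moderate.
Brand 2 against None: payoffs 8, 1, 5 → best response Moderate.
Brand 2 against Light: payoffs 4, 2, 1 → best response Moderate.
Brand 2 against Moderate: payoffs 3, 5, 6 → best response Blitz.
Mutual best responses: (None, Moderate); (Moderate, Blitz).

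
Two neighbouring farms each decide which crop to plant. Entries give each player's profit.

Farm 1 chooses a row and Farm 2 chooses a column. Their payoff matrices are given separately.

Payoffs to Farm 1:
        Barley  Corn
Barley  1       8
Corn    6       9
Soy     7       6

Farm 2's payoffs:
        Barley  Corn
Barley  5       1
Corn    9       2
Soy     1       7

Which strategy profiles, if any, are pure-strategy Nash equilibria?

There is no pure-strategy Nash equilibrium.

For each player, find the best response to each opponent profile; mutual best responses are the pure NE.
Farm 1 against Barley: payoffs 1, 6, 7 → best response Soy.
Farm 1 against Corn: payoffs 8, 9, 6 → best response Corn.
Farm 2 against Barley: payoffs 5, 1 → best response Barley.
Farm 2 against Corn: payoffs 9, 2 → best response Barley.
Farm 2 against Soy: payoffs 1, 7 → best response Corn.
No profile is a mutual best response for all players.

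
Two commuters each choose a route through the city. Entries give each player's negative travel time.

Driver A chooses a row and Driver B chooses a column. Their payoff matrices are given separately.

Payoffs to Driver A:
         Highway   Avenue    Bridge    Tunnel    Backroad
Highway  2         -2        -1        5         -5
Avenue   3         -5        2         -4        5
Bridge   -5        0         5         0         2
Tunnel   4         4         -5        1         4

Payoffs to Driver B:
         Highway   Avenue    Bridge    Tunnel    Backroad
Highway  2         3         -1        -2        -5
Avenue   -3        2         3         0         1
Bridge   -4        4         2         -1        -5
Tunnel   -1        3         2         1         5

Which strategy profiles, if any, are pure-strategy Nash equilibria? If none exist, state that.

Driver A against Highway: payoffs 2, 3, -5, 4 → best response Tunnel.
Driver A against Avenue: payoffs -2, -5, 0, 4 → best response Tunnel.
Driver A against Bridge: payoffs -1, 2, 5, -5 → best response Bridge.
Driver A against Tunnel: payoffs 5, -4, 0, 1 → best response Highway.
Driver A against Backroad: payoffs -5, 5, 2, 4 → best response Avenue.
Driver B against Highway: payoffs 2, 3, -1, -2, -5 → best response Avenue.
Driver B against Avenue: payoffs -3, 2, 3, 0, 1 → best response Bridge.
Driver B against Bridge: payoffs -4, 4, 2, -1, -5 → best response Avenue.
Driver B against Tunnel: payoffs -1, 3, 2, 1, 5 → best response Backroad.
No profile is a mutual best response for all players.

This game has no pure Nash equilibrium.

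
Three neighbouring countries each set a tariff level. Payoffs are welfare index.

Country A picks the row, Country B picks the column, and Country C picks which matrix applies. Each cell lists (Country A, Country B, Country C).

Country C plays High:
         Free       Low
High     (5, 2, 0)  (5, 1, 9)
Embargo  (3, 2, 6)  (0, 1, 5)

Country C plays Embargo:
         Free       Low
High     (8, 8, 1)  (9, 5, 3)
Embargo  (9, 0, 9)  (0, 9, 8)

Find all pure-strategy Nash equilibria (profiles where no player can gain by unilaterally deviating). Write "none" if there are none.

none

Check each profile: it is a Nash equilibrium iff no player can strictly gain by switching unilaterally.
(High, Free, High): Country C can switch to Embargo (0 → 1). Not NE.
(High, Free, Embargo): Country A can switch to Embargo (8 → 9). Not NE.
(High, Low, High): Country B can switch to Free (1 → 2). Not NE.
(High, Low, Embargo): Country B can switch to Free (5 → 8). Not NE.
(Embargo, Free, High): Country A can switch to High (3 → 5). Not NE.
(Embargo, Free, Embargo): Country B can switch to Low (0 → 9). Not NE.
(Embargo, Low, High): Country A can switch to High (0 → 5). Not NE.
(Embargo, Low, Embargo): Country A can switch to High (0 → 9). Not NE.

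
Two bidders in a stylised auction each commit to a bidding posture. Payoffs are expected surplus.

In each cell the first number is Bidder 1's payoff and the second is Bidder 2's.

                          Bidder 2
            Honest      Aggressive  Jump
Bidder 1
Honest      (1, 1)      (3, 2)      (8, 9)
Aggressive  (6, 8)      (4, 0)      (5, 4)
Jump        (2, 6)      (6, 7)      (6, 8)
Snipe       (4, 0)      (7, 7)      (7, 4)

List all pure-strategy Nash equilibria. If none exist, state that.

The pure Nash equilibria are (Honest, Jump); (Aggressive, Honest); (Snipe, Aggressive).

Bidder 1 against Honest: payoffs 1, 6, 2, 4 → best response Aggressive.
Bidder 1 against Aggressive: payoffs 3, 4, 6, 7 → best response Snipe.
Bidder 1 against Jump: payoffs 8, 5, 6, 7 → best response Honest.
Bidder 2 against Honest: payoffs 1, 2, 9 → best response Jump.
Bidder 2 against Aggressive: payoffs 8, 0, 4 → best response Honest.
Bidder 2 against Jump: payoffs 6, 7, 8 → best response Jump.
Bidder 2 against Snipe: payoffs 0, 7, 4 → best response Aggressive.
Mutual best responses: (Honest, Jump); (Aggressive, Honest); (Snipe, Aggressive).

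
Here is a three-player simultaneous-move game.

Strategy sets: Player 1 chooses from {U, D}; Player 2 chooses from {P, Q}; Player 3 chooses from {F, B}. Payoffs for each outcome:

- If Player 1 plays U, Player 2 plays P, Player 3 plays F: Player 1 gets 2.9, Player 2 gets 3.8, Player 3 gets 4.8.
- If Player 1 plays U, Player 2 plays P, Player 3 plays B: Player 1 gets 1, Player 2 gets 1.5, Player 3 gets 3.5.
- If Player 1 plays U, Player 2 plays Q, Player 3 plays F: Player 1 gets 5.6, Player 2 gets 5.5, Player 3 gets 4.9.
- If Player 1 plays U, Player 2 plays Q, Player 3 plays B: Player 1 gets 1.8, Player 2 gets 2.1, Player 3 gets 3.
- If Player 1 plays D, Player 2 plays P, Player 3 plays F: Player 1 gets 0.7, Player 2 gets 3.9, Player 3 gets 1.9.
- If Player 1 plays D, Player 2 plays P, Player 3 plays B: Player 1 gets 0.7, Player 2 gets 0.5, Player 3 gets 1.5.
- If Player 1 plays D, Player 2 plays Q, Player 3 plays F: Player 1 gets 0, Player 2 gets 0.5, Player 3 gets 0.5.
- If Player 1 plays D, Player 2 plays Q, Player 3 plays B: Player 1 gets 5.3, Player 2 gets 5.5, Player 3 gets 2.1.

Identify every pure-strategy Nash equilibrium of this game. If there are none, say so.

(U, P, F): Player 2 can switch to Q (3.8 → 5.5). Not NE.
(U, P, B): Player 2 can switch to Q (1.5 → 2.1). Not NE.
(U, Q, F): Player 1 gets 5.6, best alternative 0; Player 2 gets 5.5, best alternative 3.8; Player 3 gets 4.9, best alternative 3. No profitable deviation — NE.
(U, Q, B): Player 1 can switch to D (1.8 → 5.3). Not NE.
(D, P, F): Player 1 can switch to U (0.7 → 2.9). Not NE.
(D, P, B): Player 1 can switch to U (0.7 → 1). Not NE.
(D, Q, F): Player 1 can switch to U (0 → 5.6). Not NE.
(D, Q, B): Player 1 gets 5.3, best alternative 1.8; Player 2 gets 5.5, best alternative 0.5; Player 3 gets 2.1, best alternative 0.5. No profitable deviation — NE.

(U, Q, F), (D, Q, B)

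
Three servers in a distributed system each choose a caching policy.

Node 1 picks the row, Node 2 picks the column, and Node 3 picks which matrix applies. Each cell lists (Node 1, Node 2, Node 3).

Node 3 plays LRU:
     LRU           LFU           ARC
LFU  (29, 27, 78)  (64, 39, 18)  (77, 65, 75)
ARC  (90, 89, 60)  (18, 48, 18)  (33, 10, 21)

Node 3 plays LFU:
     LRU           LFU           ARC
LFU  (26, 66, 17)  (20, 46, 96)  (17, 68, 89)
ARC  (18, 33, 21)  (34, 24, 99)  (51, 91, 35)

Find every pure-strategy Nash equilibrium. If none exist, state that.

(LFU, LRU, LRU): Node 1 can switch to ARC (29 → 90). Not NE.
(LFU, LRU, LFU): Node 2 can switch to ARC (66 → 68). Not NE.
(LFU, LFU, LRU): Node 2 can switch to ARC (39 → 65). Not NE.
(LFU, LFU, LFU): Node 1 can switch to ARC (20 → 34). Not NE.
(LFU, ARC, LRU): Node 3 can switch to LFU (75 → 89). Not NE.
(LFU, ARC, LFU): Node 1 can switch to ARC (17 → 51). Not NE.
(ARC, LRU, LRU): Node 1 gets 90, best alternative 29; Node 2 gets 89, best alternative 48; Node 3 gets 60, best alternative 21. No profitable deviation — NE.
(ARC, ARC, LFU): Node 1 gets 51, best alternative 17; Node 2 gets 91, best alternative 33; Node 3 gets 35, best alternative 21. No profitable deviation — NE.
(The remaining 4 profiles each have a profitable deviation by the same check.)

(ARC, LRU, LRU); (ARC, ARC, LFU)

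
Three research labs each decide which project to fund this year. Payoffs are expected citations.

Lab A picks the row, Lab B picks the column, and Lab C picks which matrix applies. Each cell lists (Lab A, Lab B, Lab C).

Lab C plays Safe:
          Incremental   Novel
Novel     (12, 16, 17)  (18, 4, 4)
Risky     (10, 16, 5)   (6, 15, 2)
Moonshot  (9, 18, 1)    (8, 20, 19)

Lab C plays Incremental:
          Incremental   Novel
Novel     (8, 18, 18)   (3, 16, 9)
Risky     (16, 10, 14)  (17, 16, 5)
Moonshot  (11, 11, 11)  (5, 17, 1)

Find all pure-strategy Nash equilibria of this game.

(Novel, Incremental, Safe): Lab C can switch to Incremental (17 → 18). Not NE.
(Novel, Incremental, Incremental): Lab A can switch to Risky (8 → 16). Not NE.
(Novel, Novel, Safe): Lab B can switch to Incremental (4 → 16). Not NE.
(Novel, Novel, Incremental): Lab A can switch to Risky (3 → 17). Not NE.
(Risky, Incremental, Safe): Lab A can switch to Novel (10 → 12). Not NE.
(Risky, Incremental, Incremental): Lab B can switch to Novel (10 → 16). Not NE.
(Risky, Novel, Safe): Lab A can switch to Novel (6 → 18). Not NE.
(Risky, Novel, Incremental): Lab A gets 17, best alternative 5; Lab B gets 16, best alternative 10; Lab C gets 5, best alternative 2. No profitable deviation — NE.
(Moonshot, Incremental, Safe): Lab A can switch to Novel (9 → 12). Not NE.
(Moonshot, Incremental, Incremental): Lab A can switch to Risky (11 → 16). Not NE.
(Moonshot, Novel, Safe): Lab A can switch to Novel (8 → 18). Not NE.
(Moonshot, Novel, Incremental): Lab A can switch to Risky (5 → 17). Not NE.

Pure NE: (Risky, Novel, Incremental)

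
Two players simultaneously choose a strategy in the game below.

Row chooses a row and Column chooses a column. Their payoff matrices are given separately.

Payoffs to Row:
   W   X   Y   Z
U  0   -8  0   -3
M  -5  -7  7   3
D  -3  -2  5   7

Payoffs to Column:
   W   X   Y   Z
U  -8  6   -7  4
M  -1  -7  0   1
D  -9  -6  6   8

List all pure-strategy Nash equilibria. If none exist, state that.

Pure NE: (D, Z)

For each player, find the best response to each opponent profile; mutual best responses are the pure NE.
Row against W: payoffs 0, -5, -3 → best response U.
Row against X: payoffs -8, -7, -2 → best response D.
Row against Y: payoffs 0, 7, 5 → best response M.
Row against Z: payoffs -3, 3, 7 → best response D.
Column against U: payoffs -8, 6, -7, 4 → best response X.
Column against M: payoffs -1, -7, 0, 1 → best response Z.
Column against D: payoffs -9, -6, 6, 8 → best response Z.
Mutual best responses: (D, Z).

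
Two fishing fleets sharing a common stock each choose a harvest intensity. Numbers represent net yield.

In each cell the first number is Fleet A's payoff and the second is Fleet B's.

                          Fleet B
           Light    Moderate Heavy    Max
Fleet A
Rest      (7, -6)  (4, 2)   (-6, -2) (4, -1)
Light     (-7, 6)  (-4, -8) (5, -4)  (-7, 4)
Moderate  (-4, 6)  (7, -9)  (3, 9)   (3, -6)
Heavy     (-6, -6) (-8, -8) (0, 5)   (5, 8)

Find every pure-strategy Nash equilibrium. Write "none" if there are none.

(Rest, Light): Fleet B can switch to Moderate (-6 → 2). Not NE.
(Rest, Moderate): Fleet A can switch to Moderate (4 → 7). Not NE.
(Rest, Heavy): Fleet A can switch to Light (-6 → 5). Not NE.
(Rest, Max): Fleet A can switch to Heavy (4 → 5). Not NE.
(Light, Light): Fleet A can switch to Rest (-7 → 7). Not NE.
(Light, Moderate): Fleet A can switch to Rest (-4 → 4). Not NE.
(Light, Heavy): Fleet B can switch to Light (-4 → 6). Not NE.
(Light, Max): Fleet A can switch to Rest (-7 → 4). Not NE.
(Moderate, Light): Fleet A can switch to Rest (-4 → 7). Not NE.
(Moderate, Moderate): Fleet B can switch to Light (-9 → 6). Not NE.
(Heavy, Max): Fleet A gets 5, best alternative 4; Fleet B gets 8, best alternative 5. No profitable deviation — NE.
(The remaining 5 profiles each have a profitable deviation by the same check.)

The unique pure-strategy Nash equilibrium is (Heavy, Max).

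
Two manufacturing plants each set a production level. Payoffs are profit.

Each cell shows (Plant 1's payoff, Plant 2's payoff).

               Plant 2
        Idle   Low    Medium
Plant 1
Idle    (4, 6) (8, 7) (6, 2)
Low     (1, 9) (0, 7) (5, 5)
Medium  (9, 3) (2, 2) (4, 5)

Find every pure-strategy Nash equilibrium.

(Idle, Low)

Mark each player's best response to every combination of opponents' strategies; a profile where every player is best-responding is a pure Nash equilibrium.
Plant 1 against Idle: payoffs 4, 1, 9 → best response Medium.
Plant 1 against Low: payoffs 8, 0, 2 → best response Idle.
Plant 1 against Medium: payoffs 6, 5, 4 → best response Idle.
Plant 2 against Idle: payoffs 6, 7, 2 → best response Low.
Plant 2 against Low: payoffs 9, 7, 5 → best response Idle.
Plant 2 against Medium: payoffs 3, 2, 5 → best response Medium.
Mutual best responses: (Idle, Low).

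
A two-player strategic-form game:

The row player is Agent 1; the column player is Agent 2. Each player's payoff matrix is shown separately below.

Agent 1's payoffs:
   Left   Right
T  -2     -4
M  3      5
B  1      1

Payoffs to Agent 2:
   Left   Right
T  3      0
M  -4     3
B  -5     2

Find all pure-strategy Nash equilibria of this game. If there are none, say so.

(T, Left): Agent 1 can switch to M (-2 → 3). Not NE.
(T, Right): Agent 1 can switch to M (-4 → 5). Not NE.
(M, Left): Agent 2 can switch to Right (-4 → 3). Not NE.
(M, Right): Agent 1 gets 5, best alternative 1; Agent 2 gets 3, best alternative -4. No profitable deviation — NE.
(B, Left): Agent 1 can switch to M (1 → 3). Not NE.
(B, Right): Agent 1 can switch to M (1 → 5). Not NE.

(M, Right)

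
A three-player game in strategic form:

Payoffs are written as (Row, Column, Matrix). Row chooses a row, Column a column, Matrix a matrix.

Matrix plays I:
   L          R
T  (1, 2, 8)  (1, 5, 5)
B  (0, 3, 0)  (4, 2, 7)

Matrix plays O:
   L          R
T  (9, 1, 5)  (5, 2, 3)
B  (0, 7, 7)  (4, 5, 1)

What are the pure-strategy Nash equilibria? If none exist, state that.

There is no pure-strategy Nash equilibrium.

(T, L, I): Column can switch to R (2 → 5). Not NE.
(T, L, O): Column can switch to R (1 → 2). Not NE.
(T, R, I): Row can switch to B (1 → 4). Not NE.
(T, R, O): Matrix can switch to I (3 → 5). Not NE.
(B, L, I): Row can switch to T (0 → 1). Not NE.
(B, L, O): Row can switch to T (0 → 9). Not NE.
(The remaining 2 profiles each have a profitable deviation by the same check.)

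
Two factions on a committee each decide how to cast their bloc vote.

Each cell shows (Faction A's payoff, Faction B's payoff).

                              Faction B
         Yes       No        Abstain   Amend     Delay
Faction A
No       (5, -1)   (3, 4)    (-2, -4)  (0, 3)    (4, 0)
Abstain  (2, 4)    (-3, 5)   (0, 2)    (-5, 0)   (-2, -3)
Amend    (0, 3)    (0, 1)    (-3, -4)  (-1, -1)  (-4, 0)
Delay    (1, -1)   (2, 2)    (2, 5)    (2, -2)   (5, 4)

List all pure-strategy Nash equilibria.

(No, No) and (Delay, Abstain)

Faction A against Yes: payoffs 5, 2, 0, 1 → best response No.
Faction A against No: payoffs 3, -3, 0, 2 → best response No.
Faction A against Abstain: payoffs -2, 0, -3, 2 → best response Delay.
Faction A against Amend: payoffs 0, -5, -1, 2 → best response Delay.
Faction A against Delay: payoffs 4, -2, -4, 5 → best response Delay.
Faction B against No: payoffs -1, 4, -4, 3, 0 → best response No.
Faction B against Abstain: payoffs 4, 5, 2, 0, -3 → best response No.
Faction B against Amend: payoffs 3, 1, -4, -1, 0 → best response Yes.
Faction B against Delay: payoffs -1, 2, 5, -2, 4 → best response Abstain.
Mutual best responses: (No, No); (Delay, Abstain).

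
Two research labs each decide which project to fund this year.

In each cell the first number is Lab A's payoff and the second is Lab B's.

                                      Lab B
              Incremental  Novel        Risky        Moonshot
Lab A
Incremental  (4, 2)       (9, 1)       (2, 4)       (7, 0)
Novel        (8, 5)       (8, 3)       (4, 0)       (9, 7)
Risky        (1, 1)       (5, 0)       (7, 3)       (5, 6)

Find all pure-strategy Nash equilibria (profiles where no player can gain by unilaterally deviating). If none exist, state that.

(Incremental, Incremental): Lab A can switch to Novel (4 → 8). Not NE.
(Incremental, Novel): Lab B can switch to Incremental (1 → 2). Not NE.
(Incremental, Risky): Lab A can switch to Novel (2 → 4). Not NE.
(Incremental, Moonshot): Lab A can switch to Novel (7 → 9). Not NE.
(Novel, Incremental): Lab B can switch to Moonshot (5 → 7). Not NE.
(Novel, Novel): Lab A can switch to Incremental (8 → 9). Not NE.
(Novel, Moonshot): Lab A gets 9, best alternative 7; Lab B gets 7, best alternative 5. No profitable deviation — NE.
(The remaining 5 profiles each have a profitable deviation by the same check.)

(Novel, Moonshot)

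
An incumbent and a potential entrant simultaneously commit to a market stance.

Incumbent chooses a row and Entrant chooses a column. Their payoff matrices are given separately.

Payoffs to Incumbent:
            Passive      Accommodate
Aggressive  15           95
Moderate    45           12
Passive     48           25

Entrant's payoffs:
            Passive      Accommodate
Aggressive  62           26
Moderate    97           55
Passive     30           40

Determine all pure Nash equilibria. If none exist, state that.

Incumbent against Passive: payoffs 15, 45, 48 → best response Passive.
Incumbent against Accommodate: payoffs 95, 12, 25 → best response Aggressive.
Entrant against Aggressive: payoffs 62, 26 → best response Passive.
Entrant against Moderate: payoffs 97, 55 → best response Passive.
Entrant against Passive: payoffs 30, 40 → best response Accommodate.
No profile is a mutual best response for all players.

none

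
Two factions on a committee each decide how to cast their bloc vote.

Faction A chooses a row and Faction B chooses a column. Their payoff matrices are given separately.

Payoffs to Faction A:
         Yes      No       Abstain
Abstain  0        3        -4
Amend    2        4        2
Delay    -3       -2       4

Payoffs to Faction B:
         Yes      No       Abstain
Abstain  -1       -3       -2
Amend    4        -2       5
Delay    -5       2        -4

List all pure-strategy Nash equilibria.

No pure-strategy Nash equilibrium.

For each player, find the best response to each opponent profile; mutual best responses are the pure NE.
Faction A against Yes: payoffs 0, 2, -3 → best response Amend.
Faction A against No: payoffs 3, 4, -2 → best response Amend.
Faction A against Abstain: payoffs -4, 2, 4 → best response Delay.
Faction B against Abstain: payoffs -1, -3, -2 → best response Yes.
Faction B against Amend: payoffs 4, -2, 5 → best response Abstain.
Faction B against Delay: payoffs -5, 2, -4 → best response No.
No profile is a mutual best response for all players.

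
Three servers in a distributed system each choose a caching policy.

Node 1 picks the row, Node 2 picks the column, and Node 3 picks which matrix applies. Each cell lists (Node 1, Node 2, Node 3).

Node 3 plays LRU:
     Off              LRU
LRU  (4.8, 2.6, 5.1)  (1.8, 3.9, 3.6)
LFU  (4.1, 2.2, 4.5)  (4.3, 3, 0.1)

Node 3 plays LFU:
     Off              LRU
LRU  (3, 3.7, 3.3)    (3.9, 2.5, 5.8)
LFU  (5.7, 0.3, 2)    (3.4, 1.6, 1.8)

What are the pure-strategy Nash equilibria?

none

For each strategy profile, look for a profitable unilateral deviation.
(LRU, Off, LRU): Node 2 can switch to LRU (2.6 → 3.9). Not NE.
(LRU, Off, LFU): Node 1 can switch to LFU (3 → 5.7). Not NE.
(LRU, LRU, LRU): Node 1 can switch to LFU (1.8 → 4.3). Not NE.
(LRU, LRU, LFU): Node 2 can switch to Off (2.5 → 3.7). Not NE.
(LFU, Off, LRU): Node 1 can switch to LRU (4.1 → 4.8). Not NE.
(LFU, Off, LFU): Node 2 can switch to LRU (0.3 → 1.6). Not NE.
(The remaining 2 profiles each have a profitable deviation by the same check.)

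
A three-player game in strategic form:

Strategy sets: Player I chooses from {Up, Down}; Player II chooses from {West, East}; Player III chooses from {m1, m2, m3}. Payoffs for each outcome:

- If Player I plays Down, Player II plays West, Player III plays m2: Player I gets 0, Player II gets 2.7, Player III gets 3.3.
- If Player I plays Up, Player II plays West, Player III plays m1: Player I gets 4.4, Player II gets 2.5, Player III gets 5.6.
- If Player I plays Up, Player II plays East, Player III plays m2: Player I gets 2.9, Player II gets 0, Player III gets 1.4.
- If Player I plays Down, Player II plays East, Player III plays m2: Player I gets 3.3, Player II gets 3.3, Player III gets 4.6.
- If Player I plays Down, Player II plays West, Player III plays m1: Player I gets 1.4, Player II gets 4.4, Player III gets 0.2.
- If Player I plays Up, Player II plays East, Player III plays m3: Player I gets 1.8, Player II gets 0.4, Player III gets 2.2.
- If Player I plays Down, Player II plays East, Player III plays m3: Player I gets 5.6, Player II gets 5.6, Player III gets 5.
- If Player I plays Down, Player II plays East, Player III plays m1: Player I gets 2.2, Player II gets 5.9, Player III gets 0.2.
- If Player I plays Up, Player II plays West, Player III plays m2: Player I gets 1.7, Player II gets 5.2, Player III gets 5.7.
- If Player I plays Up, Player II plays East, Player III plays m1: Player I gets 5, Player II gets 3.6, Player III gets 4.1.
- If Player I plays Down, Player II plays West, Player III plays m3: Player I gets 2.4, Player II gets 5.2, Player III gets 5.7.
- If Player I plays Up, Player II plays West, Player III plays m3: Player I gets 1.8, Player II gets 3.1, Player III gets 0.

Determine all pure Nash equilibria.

(Up, West, m1): Player II can switch to East (2.5 → 3.6). Not NE.
(Up, West, m2): Player I gets 1.7, best alternative 0; Player II gets 5.2, best alternative 0; Player III gets 5.7, best alternative 5.6. No profitable deviation — NE.
(Up, West, m3): Player I can switch to Down (1.8 → 2.4). Not NE.
(Up, East, m1): Player I gets 5, best alternative 2.2; Player II gets 3.6, best alternative 2.5; Player III gets 4.1, best alternative 2.2. No profitable deviation — NE.
(Up, East, m2): Player I can switch to Down (2.9 → 3.3). Not NE.
(Up, East, m3): Player I can switch to Down (1.8 → 5.6). Not NE.
(Down, West, m1): Player I can switch to Up (1.4 → 4.4). Not NE.
(Down, West, m2): Player I can switch to Up (0 → 1.7). Not NE.
(Down, West, m3): Player II can switch to East (5.2 → 5.6). Not NE.
(Down, East, m1): Player I can switch to Up (2.2 → 5). Not NE.
(Down, East, m2): Player III can switch to m3 (4.6 → 5). Not NE.
(Down, East, m3): Player I gets 5.6, best alternative 1.8; Player II gets 5.6, best alternative 5.2; Player III gets 5, best alternative 4.6. No profitable deviation — NE.

Pure-strategy Nash equilibria: (Up, West, m2), (Up, East, m1), (Down, East, m3)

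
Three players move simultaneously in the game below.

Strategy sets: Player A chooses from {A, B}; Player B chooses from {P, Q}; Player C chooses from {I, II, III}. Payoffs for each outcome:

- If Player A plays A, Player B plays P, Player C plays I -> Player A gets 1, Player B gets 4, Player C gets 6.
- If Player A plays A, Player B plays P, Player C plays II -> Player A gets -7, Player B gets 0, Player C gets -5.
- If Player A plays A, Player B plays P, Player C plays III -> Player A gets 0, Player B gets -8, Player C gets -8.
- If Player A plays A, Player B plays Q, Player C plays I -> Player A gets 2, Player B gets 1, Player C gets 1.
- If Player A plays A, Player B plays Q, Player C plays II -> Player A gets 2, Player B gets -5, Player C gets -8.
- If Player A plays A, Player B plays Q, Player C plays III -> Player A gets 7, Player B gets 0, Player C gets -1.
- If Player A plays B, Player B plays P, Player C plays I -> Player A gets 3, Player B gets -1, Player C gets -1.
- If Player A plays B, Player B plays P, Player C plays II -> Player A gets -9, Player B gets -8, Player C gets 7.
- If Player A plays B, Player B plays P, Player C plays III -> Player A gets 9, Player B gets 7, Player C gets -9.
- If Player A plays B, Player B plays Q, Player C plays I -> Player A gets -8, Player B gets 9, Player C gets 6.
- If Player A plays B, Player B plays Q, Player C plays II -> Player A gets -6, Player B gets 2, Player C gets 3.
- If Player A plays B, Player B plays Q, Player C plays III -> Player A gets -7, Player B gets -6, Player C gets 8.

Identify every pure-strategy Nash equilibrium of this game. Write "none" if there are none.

Check each profile: it is a Nash equilibrium iff no player can strictly gain by switching unilaterally.
(A, P, I): Player A can switch to B (1 → 3). Not NE.
(A, P, II): Player C can switch to I (-5 → 6). Not NE.
(A, P, III): Player A can switch to B (0 → 9). Not NE.
(A, Q, I): Player B can switch to P (1 → 4). Not NE.
(A, Q, II): Player B can switch to P (-5 → 0). Not NE.
(A, Q, III): Player C can switch to I (-1 → 1). Not NE.
(B, P, I): Player B can switch to Q (-1 → 9). Not NE.
(B, P, II): Player A can switch to A (-9 → -7). Not NE.
(The remaining 4 profiles each have a profitable deviation by the same check.)

This game has no pure Nash equilibrium.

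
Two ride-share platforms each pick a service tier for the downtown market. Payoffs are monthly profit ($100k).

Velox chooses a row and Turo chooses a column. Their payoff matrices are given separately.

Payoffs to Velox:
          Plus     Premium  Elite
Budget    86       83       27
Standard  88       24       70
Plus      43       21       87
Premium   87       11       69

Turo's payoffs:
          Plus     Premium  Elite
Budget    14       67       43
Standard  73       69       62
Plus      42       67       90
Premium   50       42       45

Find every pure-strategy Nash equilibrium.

(Budget, Plus): Velox can switch to Standard (86 → 88). Not NE.
(Budget, Premium): Velox gets 83, best alternative 24; Turo gets 67, best alternative 43. No profitable deviation — NE.
(Budget, Elite): Velox can switch to Standard (27 → 70). Not NE.
(Standard, Plus): Velox gets 88, best alternative 87; Turo gets 73, best alternative 69. No profitable deviation — NE.
(Standard, Premium): Velox can switch to Budget (24 → 83). Not NE.
(Standard, Elite): Velox can switch to Plus (70 → 87). Not NE.
(Plus, Plus): Velox can switch to Budget (43 → 86). Not NE.
(Plus, Premium): Velox can switch to Budget (21 → 83). Not NE.
(Plus, Elite): Velox gets 87, best alternative 70; Turo gets 90, best alternative 67. No profitable deviation — NE.
(Premium, Plus): Velox can switch to Standard (87 → 88). Not NE.
(Premium, Premium): Velox can switch to Budget (11 → 83). Not NE.
(The remaining 1 profile has a profitable deviation by the same check.)

(Budget, Premium) and (Standard, Plus) and (Plus, Elite)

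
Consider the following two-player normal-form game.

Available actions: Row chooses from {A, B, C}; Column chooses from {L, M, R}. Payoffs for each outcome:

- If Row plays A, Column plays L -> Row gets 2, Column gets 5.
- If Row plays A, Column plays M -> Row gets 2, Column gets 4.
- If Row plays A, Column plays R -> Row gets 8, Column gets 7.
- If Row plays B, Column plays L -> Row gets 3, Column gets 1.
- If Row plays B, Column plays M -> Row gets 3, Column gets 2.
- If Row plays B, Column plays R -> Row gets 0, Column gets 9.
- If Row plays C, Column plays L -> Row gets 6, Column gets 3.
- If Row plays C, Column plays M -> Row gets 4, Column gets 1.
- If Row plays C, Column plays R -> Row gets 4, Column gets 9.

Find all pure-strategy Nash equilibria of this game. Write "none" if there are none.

Pure NE: (A, R)

Row against L: payoffs 2, 3, 6 → best response C.
Row against M: payoffs 2, 3, 4 → best response C.
Row against R: payoffs 8, 0, 4 → best response A.
Column against A: payoffs 5, 4, 7 → best response R.
Column against B: payoffs 1, 2, 9 → best response R.
Column against C: payoffs 3, 1, 9 → best response R.
Mutual best responses: (A, R).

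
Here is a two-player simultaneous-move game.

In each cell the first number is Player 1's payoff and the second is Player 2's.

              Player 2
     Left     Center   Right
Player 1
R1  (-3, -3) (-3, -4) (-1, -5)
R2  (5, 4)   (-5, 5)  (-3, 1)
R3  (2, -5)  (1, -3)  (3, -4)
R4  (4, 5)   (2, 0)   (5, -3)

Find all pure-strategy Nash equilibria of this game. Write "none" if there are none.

(R1, Left): Player 1 can switch to R2 (-3 → 5). Not NE.
(R1, Center): Player 1 can switch to R3 (-3 → 1). Not NE.
(R1, Right): Player 1 can switch to R3 (-1 → 3). Not NE.
(R2, Left): Player 2 can switch to Center (4 → 5). Not NE.
(R2, Center): Player 1 can switch to R1 (-5 → -3). Not NE.
(R2, Right): Player 1 can switch to R1 (-3 → -1). Not NE.
(R3, Left): Player 1 can switch to R2 (2 → 5). Not NE.
(R3, Center): Player 1 can switch to R4 (1 → 2). Not NE.
(R3, Right): Player 1 can switch to R4 (3 → 5). Not NE.
(R4, Left): Player 1 can switch to R2 (4 → 5). Not NE.
(R4, Center): Player 2 can switch to Left (0 → 5). Not NE.
(R4, Right): Player 2 can switch to Left (-3 → 5). Not NE.

There is no pure-strategy Nash equilibrium.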